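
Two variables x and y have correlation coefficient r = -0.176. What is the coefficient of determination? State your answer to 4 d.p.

0.0310

r² = (-0.176)² = 0.0310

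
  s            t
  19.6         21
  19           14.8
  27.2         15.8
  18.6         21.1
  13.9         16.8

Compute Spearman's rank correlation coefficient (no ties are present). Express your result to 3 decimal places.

-0.300

Rank s: 4, 3, 5, 2, 1
Rank t: 4, 1, 2, 5, 3
d = rank(s) − rank(t): 0, 2, 3, -3, -2; Σd² = 26
ρ = 1 − 6Σd² / [n(n²−1)] = 1 − 6×26 / (5×24) = 1 − 156/120 ≈ -0.300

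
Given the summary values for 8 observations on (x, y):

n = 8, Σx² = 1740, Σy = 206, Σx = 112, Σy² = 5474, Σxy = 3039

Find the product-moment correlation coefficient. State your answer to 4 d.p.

0.9078

r = (nΣxy − ΣxΣy) / √[(nΣx² − (Σx)²)(nΣy² − (Σy)²)]
Numerator: 8×3039 − 112×206 = 1240
Denominator: √[(13920 − 12544)(43792 − 42436)] = √[1376 × 1356] = 1365.9634
r = 1240 / 1365.9634 ≈ 0.9078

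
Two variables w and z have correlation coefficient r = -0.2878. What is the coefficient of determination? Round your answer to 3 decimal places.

r² = (-0.2878)² = 0.083

0.083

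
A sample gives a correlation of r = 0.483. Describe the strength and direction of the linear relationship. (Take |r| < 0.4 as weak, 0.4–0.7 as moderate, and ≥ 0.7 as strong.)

r = 0.483 > 0 so the relationship is positive.
|r| = 0.483, which falls in the moderate range.

moderate positive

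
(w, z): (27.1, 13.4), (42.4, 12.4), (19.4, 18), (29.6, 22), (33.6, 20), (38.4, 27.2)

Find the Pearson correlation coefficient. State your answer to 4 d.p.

n = 6, Σw = 190.5, Σz = 113, Σw² = 6388.21, Σz² = 2281.16, Σwz = 3605.78
nΣwz − ΣwΣz = 21634.68 − 21526.5 = 108.18
nΣw² − (Σw)² = 38329.26 − 36290.25 = 2039.01; nΣz² − (Σz)² = 13686.96 − 12769 = 917.96
r = 108.18 / √(2039.01 × 917.96) = 108.18 / 1368.1117 ≈ 0.0791

0.0791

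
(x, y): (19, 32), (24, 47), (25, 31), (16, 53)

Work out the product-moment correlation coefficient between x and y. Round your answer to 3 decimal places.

-0.459

n = 4, Σx = 84, Σy = 163, Σx² = 1818, Σy² = 7003, Σxy = 3359
nΣxy − ΣxΣy = 13436 − 13692 = -256
nΣx² − (Σx)² = 7272 − 7056 = 216; nΣy² − (Σy)² = 28012 − 26569 = 1443
r = -256 / √(216 × 1443) = -256 / 558.2902 ≈ -0.459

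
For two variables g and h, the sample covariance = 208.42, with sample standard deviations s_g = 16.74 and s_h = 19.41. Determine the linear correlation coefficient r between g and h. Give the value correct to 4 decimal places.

r = Cov(g,h) / (s_g · s_h) = 208.42 / (16.74 × 19.41)
  = 208.42 / 324.9234 ≈ 0.6414

0.6414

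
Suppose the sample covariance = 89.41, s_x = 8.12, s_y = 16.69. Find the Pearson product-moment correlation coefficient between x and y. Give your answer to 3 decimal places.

r = Cov(x,y) / (s_x · s_y) = 89.41 / (8.12 × 16.69)
  = 89.41 / 135.5228 ≈ 0.660

0.660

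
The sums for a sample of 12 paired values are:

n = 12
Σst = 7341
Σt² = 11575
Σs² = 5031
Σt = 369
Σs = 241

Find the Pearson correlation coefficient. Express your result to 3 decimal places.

r = (nΣst − ΣsΣt) / √[(nΣs² − (Σs)²)(nΣt² − (Σt)²)]
Numerator: 12×7341 − 241×369 = -837
Denominator: √[(60372 − 58081)(138900 − 136161)] = √[2291 × 2739] = 2505.0048
r = -837 / 2505.0048 ≈ -0.334

-0.334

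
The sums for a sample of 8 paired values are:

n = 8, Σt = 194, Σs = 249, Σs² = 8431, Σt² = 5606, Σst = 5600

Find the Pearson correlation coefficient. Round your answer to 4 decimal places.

-0.5594

r = (nΣst − ΣsΣt) / √[(nΣs² − (Σs)²)(nΣt² − (Σt)²)]
Numerator: 8×5600 − 249×194 = -3506
Denominator: √[(67448 − 62001)(44848 − 37636)] = √[5447 × 7212] = 6267.6761
r = -3506 / 6267.6761 ≈ -0.5594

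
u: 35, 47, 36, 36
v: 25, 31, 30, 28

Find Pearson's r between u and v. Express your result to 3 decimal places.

0.687

n = 4, Σu = 154, Σv = 114, Σu² = 6026, Σv² = 3270, Σuv = 4420
nΣuv − ΣuΣv = 17680 − 17556 = 124
nΣu² − (Σu)² = 24104 − 23716 = 388; nΣv² − (Σv)² = 13080 − 12996 = 84
r = 124 / √(388 × 84) = 124 / 180.5325 ≈ 0.687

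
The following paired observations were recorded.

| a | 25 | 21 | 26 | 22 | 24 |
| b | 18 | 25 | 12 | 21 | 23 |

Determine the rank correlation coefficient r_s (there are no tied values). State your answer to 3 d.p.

Rank a: 4, 1, 5, 2, 3
Rank b: 2, 5, 1, 3, 4
d = rank(a) − rank(b): 2, -4, 4, -1, -1; Σd² = 38
ρ = 1 − 6Σd² / [n(n²−1)] = 1 − 6×38 / (5×24) = 1 − 228/120 ≈ -0.900

-0.900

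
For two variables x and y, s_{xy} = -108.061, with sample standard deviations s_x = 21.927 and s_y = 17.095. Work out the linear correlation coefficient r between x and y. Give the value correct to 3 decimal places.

-0.288

r = Cov(x,y) / (s_x · s_y) = -108.061 / (21.927 × 17.095)
  = -108.061 / 374.8421 ≈ -0.288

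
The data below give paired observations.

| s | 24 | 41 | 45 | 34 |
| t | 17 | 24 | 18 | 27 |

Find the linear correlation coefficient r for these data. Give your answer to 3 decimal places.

n = 4, Σs = 144, Σt = 86, Σs² = 5438, Σt² = 1918, Σst = 3120
nΣst − ΣsΣt = 12480 − 12384 = 96
nΣs² − (Σs)² = 21752 − 20736 = 1016; nΣt² − (Σt)² = 7672 − 7396 = 276
r = 96 / √(1016 × 276) = 96 / 529.5432 ≈ 0.181

0.181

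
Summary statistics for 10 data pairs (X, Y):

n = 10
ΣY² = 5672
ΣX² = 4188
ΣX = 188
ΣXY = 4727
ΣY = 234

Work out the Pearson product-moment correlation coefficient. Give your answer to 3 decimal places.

r = (nΣXY − ΣXΣY) / √[(nΣX² − (ΣX)²)(nΣY² − (ΣY)²)]
Numerator: 10×4727 − 188×234 = 3278
Denominator: √[(41880 − 35344)(56720 − 54756)] = √[6536 × 1964] = 3582.8346
r = 3278 / 3582.8346 ≈ 0.915

0.915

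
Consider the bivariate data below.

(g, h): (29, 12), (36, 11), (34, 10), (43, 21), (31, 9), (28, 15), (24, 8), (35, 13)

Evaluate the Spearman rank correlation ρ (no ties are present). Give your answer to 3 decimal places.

0.452

Rank g: 3, 7, 5, 8, 4, 2, 1, 6
Rank h: 5, 4, 3, 8, 2, 7, 1, 6
d = rank(g) − rank(h): -2, 3, 2, 0, 2, -5, 0, 0; Σd² = 46
ρ = 1 − 6Σd² / [n(n²−1)] = 1 − 6×46 / (8×63) = 1 − 276/504 ≈ 0.452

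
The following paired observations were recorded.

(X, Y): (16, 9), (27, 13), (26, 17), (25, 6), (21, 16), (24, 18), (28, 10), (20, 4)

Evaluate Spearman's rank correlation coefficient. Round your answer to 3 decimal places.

Rank X: 1, 7, 6, 5, 3, 4, 8, 2
Rank Y: 3, 5, 7, 2, 6, 8, 4, 1
d = rank(X) − rank(Y): -2, 2, -1, 3, -3, -4, 4, 1; Σd² = 60
ρ = 1 − 6Σd² / [n(n²−1)] = 1 − 6×60 / (8×63) = 1 − 360/504 ≈ 0.286

0.286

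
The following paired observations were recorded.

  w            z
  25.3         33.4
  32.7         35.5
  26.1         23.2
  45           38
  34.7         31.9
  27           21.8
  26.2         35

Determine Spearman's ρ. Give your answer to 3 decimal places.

Rank w: 1, 5, 2, 7, 6, 4, 3
Rank z: 4, 6, 2, 7, 3, 1, 5
d = rank(w) − rank(z): -3, -1, 0, 0, 3, 3, -2; Σd² = 32
ρ = 1 − 6Σd² / [n(n²−1)] = 1 − 6×32 / (7×48) = 1 − 192/336 ≈ 0.429

0.429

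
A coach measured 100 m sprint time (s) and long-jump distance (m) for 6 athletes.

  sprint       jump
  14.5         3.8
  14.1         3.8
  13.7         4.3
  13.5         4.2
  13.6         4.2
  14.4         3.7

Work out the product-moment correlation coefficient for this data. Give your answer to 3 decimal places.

-0.915

n = 6, Σx = 83.8, Σy = 24, Σx² = 1171.32, Σy² = 96.34, Σxy = 334.69
nΣxy − ΣxΣy = 2008.14 − 2011.2 = -3.06
nΣx² − (Σx)² = 7027.92 − 7022.44 = 5.48; nΣy² − (Σy)² = 578.04 − 576 = 2.04
r = -3.06 / √(5.48 × 2.04) = -3.06 / 3.3435 ≈ -0.915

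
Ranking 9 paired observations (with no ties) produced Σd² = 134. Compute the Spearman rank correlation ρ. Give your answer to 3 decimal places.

ρ = 1 − 6Σd² / [n(n²−1)] = 1 − 6×134 / (9×80)
  = 1 − 804/720 = 1 − 1.1167 ≈ -0.117

-0.117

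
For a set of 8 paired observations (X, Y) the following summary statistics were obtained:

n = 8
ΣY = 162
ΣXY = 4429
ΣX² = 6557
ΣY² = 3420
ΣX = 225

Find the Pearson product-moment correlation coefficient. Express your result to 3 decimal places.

-0.712

r = (nΣXY − ΣXΣY) / √[(nΣX² − (ΣX)²)(nΣY² − (ΣY)²)]
Numerator: 8×4429 − 225×162 = -1018
Denominator: √[(52456 − 50625)(27360 − 26244)] = √[1831 × 1116] = 1429.4740
r = -1018 / 1429.4740 ≈ -0.712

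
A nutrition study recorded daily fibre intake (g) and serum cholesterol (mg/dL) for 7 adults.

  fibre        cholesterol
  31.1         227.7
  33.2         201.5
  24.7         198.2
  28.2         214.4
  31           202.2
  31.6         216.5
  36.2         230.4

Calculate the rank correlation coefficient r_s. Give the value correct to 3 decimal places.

0.571

Rank fibre: 4, 6, 1, 2, 3, 5, 7
Rank cholesterol: 6, 2, 1, 4, 3, 5, 7
d = rank(fibre) − rank(cholesterol): -2, 4, 0, -2, 0, 0, 0; Σd² = 24
ρ = 1 − 6Σd² / [n(n²−1)] = 1 − 6×24 / (7×48) = 1 − 144/336 ≈ 0.571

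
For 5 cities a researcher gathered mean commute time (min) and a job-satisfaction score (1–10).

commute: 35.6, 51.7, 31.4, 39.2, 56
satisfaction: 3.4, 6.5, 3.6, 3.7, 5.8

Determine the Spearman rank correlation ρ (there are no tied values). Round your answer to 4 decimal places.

Rank commute: 2, 4, 1, 3, 5
Rank satisfaction: 1, 5, 2, 3, 4
d = rank(commute) − rank(satisfaction): 1, -1, -1, 0, 1; Σd² = 4
ρ = 1 − 6Σd² / [n(n²−1)] = 1 − 6×4 / (5×24) = 1 − 24/120 ≈ 0.8000

0.8000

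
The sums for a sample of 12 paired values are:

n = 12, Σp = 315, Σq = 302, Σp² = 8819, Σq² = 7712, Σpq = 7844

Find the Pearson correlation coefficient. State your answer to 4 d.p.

-0.3369

r = (nΣpq − ΣpΣq) / √[(nΣp² − (Σp)²)(nΣq² − (Σq)²)]
Numerator: 12×7844 − 315×302 = -1002
Denominator: √[(105828 − 99225)(92544 − 91204)] = √[6603 × 1340] = 2974.5622
r = -1002 / 2974.5622 ≈ -0.3369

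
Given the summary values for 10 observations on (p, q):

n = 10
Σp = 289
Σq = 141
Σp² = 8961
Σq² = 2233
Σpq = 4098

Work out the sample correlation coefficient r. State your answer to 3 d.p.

r = (nΣpq − ΣpΣq) / √[(nΣp² − (Σp)²)(nΣq² − (Σq)²)]
Numerator: 10×4098 − 289×141 = 231
Denominator: √[(89610 − 83521)(22330 − 19881)] = √[6089 × 2449] = 3861.6008
r = 231 / 3861.6008 ≈ 0.060

0.060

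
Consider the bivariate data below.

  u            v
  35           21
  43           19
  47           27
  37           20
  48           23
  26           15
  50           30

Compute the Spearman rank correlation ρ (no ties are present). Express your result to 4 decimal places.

Rank u: 2, 4, 5, 3, 6, 1, 7
Rank v: 4, 2, 6, 3, 5, 1, 7
d = rank(u) − rank(v): -2, 2, -1, 0, 1, 0, 0; Σd² = 10
ρ = 1 − 6Σd² / [n(n²−1)] = 1 − 6×10 / (7×48) = 1 − 60/336 ≈ 0.8214

0.8214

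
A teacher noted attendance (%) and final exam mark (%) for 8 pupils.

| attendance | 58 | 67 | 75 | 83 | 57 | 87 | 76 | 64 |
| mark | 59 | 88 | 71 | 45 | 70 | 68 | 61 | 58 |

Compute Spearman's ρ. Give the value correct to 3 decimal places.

-0.143

Rank attendance: 2, 4, 5, 7, 1, 8, 6, 3
Rank mark: 3, 8, 7, 1, 6, 5, 4, 2
d = rank(attendance) − rank(mark): -1, -4, -2, 6, -5, 3, 2, 1; Σd² = 96
ρ = 1 − 6Σd² / [n(n²−1)] = 1 − 6×96 / (8×63) = 1 − 576/504 ≈ -0.143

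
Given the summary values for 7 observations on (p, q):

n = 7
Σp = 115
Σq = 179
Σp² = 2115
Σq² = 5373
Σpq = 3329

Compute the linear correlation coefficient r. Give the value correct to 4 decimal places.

0.9162

r = (nΣpq − ΣpΣq) / √[(nΣp² − (Σp)²)(nΣq² − (Σq)²)]
Numerator: 7×3329 − 115×179 = 2718
Denominator: √[(14805 − 13225)(37611 − 32041)] = √[1580 × 5570] = 2966.5805
r = 2718 / 2966.5805 ≈ 0.9162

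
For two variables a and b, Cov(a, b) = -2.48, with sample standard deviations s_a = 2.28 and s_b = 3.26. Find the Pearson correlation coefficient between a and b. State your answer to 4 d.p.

-0.3337

r = Cov(a,b) / (s_a · s_b) = -2.48 / (2.28 × 3.26)
  = -2.48 / 7.4328 ≈ -0.3337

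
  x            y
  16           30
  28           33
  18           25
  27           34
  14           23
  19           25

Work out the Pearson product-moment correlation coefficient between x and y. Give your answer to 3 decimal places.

0.833

n = 6, Σx = 122, Σy = 170, Σx² = 2650, Σy² = 4924, Σxy = 3569
nΣxy − ΣxΣy = 21414 − 20740 = 674
nΣx² − (Σx)² = 15900 − 14884 = 1016; nΣy² − (Σy)² = 29544 − 28900 = 644
r = 674 / √(1016 × 644) = 674 / 808.8906 ≈ 0.833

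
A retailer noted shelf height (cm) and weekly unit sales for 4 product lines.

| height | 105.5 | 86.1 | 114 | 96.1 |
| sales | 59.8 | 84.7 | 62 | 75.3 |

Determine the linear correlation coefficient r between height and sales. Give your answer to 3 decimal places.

-0.932

n = 4, Σx = 401.7, Σy = 281.8, Σx² = 40774.67, Σy² = 20264.22, Σxy = 27905.9
nΣxy − ΣxΣy = 111623.6 − 113199.06 = -1575.46
nΣx² − (Σx)² = 163098.68 − 161362.89 = 1735.79; nΣy² − (Σy)² = 81056.88 − 79411.24 = 1645.64
r = -1575.46 / √(1735.79 × 1645.64) = -1575.46 / 1690.1140 ≈ -0.932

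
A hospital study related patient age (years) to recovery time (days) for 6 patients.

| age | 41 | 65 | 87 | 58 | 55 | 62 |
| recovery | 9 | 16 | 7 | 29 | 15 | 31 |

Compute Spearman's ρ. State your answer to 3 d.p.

-0.029

Rank age: 1, 5, 6, 3, 2, 4
Rank recovery: 2, 4, 1, 5, 3, 6
d = rank(age) − rank(recovery): -1, 1, 5, -2, -1, -2; Σd² = 36
ρ = 1 − 6Σd² / [n(n²−1)] = 1 − 6×36 / (6×35) = 1 − 216/210 ≈ -0.029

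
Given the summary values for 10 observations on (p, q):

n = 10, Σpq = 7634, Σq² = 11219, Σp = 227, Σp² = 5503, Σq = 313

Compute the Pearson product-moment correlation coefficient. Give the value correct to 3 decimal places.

r = (nΣpq − ΣpΣq) / √[(nΣp² − (Σp)²)(nΣq² − (Σq)²)]
Numerator: 10×7634 − 227×313 = 5289
Denominator: √[(55030 − 51529)(112190 − 97969)] = √[3501 × 14221] = 7056.0415
r = 5289 / 7056.0415 ≈ 0.750

0.750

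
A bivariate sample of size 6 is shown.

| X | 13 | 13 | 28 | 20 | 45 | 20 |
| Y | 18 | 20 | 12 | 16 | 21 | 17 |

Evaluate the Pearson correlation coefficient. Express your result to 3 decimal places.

n = 6, ΣX = 139, ΣY = 104, ΣX² = 3947, ΣY² = 1854, ΣXY = 2435
nΣXY − ΣXΣY = 14610 − 14456 = 154
nΣX² − (ΣX)² = 23682 − 19321 = 4361; nΣY² − (ΣY)² = 11124 − 10816 = 308
r = 154 / √(4361 × 308) = 154 / 1158.9599 ≈ 0.133

0.133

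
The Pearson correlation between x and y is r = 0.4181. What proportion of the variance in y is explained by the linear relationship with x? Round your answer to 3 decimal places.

0.175

r² = (0.4181)² = 0.175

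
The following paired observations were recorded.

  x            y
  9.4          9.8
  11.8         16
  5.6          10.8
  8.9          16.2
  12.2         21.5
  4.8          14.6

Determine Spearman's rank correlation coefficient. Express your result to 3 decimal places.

0.486

Rank x: 4, 5, 2, 3, 6, 1
Rank y: 1, 4, 2, 5, 6, 3
d = rank(x) − rank(y): 3, 1, 0, -2, 0, -2; Σd² = 18
ρ = 1 − 6Σd² / [n(n²−1)] = 1 − 6×18 / (6×35) = 1 − 108/210 ≈ 0.486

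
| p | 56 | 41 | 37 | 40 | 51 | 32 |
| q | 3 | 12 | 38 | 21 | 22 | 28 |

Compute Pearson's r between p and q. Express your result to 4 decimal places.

-0.7078

n = 6, Σp = 257, Σq = 124, Σp² = 11411, Σq² = 3306, Σpq = 4924
nΣpq − ΣpΣq = 29544 − 31868 = -2324
nΣp² − (Σp)² = 68466 − 66049 = 2417; nΣq² − (Σq)² = 19836 − 15376 = 4460
r = -2324 / √(2417 × 4460) = -2324 / 3283.2636 ≈ -0.7078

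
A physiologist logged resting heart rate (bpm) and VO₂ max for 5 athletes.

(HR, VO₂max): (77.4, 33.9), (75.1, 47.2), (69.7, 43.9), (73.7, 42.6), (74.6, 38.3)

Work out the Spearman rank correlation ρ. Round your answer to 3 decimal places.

-0.400

Rank HR: 5, 4, 1, 2, 3
Rank VO₂max: 1, 5, 4, 3, 2
d = rank(HR) − rank(VO₂max): 4, -1, -3, -1, 1; Σd² = 28
ρ = 1 − 6Σd² / [n(n²−1)] = 1 − 6×28 / (5×24) = 1 − 168/120 ≈ -0.400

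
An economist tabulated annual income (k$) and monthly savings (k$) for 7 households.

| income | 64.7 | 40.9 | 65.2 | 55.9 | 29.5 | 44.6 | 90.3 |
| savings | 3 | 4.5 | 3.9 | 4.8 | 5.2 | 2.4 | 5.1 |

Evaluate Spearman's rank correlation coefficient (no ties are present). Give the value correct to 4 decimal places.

Rank income: 5, 2, 6, 4, 1, 3, 7
Rank savings: 2, 4, 3, 5, 7, 1, 6
d = rank(income) − rank(savings): 3, -2, 3, -1, -6, 2, 1; Σd² = 64
ρ = 1 − 6Σd² / [n(n²−1)] = 1 − 6×64 / (7×48) = 1 − 384/336 ≈ -0.1429

-0.1429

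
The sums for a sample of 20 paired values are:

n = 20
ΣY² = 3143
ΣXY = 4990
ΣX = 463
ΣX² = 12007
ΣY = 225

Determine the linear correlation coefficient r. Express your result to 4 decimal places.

r = (nΣXY − ΣXΣY) / √[(nΣX² − (ΣX)²)(nΣY² − (ΣY)²)]
Numerator: 20×4990 − 463×225 = -4375
Denominator: √[(240140 − 214369)(62860 − 50625)] = √[25771 × 12235] = 17756.9194
r = -4375 / 17756.9194 ≈ -0.2464

-0.2464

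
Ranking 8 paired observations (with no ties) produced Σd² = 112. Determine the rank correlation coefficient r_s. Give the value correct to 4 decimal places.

ρ = 1 − 6Σd² / [n(n²−1)] = 1 − 6×112 / (8×63)
  = 1 − 672/504 = 1 − 1.33333 ≈ -0.3333

-0.3333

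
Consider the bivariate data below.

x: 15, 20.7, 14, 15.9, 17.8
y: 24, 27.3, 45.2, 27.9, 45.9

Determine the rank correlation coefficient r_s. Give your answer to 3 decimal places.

Rank x: 2, 5, 1, 3, 4
Rank y: 1, 2, 4, 3, 5
d = rank(x) − rank(y): 1, 3, -3, 0, -1; Σd² = 20
ρ = 1 − 6Σd² / [n(n²−1)] = 1 − 6×20 / (5×24) = 1 − 120/120 ≈ 0.000

0.000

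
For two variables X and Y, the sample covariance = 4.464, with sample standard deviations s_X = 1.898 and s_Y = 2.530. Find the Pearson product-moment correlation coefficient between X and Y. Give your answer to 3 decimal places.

0.930

r = Cov(X,Y) / (s_X · s_Y) = 4.464 / (1.898 × 2.530)
  = 4.464 / 4.8019 ≈ 0.930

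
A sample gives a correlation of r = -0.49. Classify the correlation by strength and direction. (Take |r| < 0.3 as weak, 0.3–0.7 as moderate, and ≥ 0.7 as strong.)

r = -0.49 < 0 so the relationship is negative.
|r| = 0.49, which falls in the moderate range.

moderate negative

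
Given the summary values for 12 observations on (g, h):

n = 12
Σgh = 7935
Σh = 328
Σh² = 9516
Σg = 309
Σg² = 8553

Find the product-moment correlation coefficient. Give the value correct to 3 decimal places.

r = (nΣgh − ΣgΣh) / √[(nΣg² − (Σg)²)(nΣh² − (Σh)²)]
Numerator: 12×7935 − 309×328 = -6132
Denominator: √[(102636 − 95481)(114192 − 107584)] = √[7155 × 6608] = 6876.0628
r = -6132 / 6876.0628 ≈ -0.892

-0.892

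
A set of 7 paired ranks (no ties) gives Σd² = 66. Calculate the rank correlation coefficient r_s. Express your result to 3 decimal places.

ρ = 1 − 6Σd² / [n(n²−1)] = 1 − 6×66 / (7×48)
  = 1 − 396/336 = 1 − 1.1786 ≈ -0.179

-0.179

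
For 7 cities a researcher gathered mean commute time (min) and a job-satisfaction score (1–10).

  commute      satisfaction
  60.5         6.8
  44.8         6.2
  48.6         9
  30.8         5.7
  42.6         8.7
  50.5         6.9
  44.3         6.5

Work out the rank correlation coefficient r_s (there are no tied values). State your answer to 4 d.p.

Rank commute: 7, 4, 5, 1, 2, 6, 3
Rank satisfaction: 4, 2, 7, 1, 6, 5, 3
d = rank(commute) − rank(satisfaction): 3, 2, -2, 0, -4, 1, 0; Σd² = 34
ρ = 1 − 6Σd² / [n(n²−1)] = 1 − 6×34 / (7×48) = 1 − 204/336 ≈ 0.3929

0.3929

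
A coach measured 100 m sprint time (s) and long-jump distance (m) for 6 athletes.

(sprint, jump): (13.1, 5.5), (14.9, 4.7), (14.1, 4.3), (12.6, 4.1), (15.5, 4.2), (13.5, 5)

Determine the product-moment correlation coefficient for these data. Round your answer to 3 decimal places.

n = 6, Σx = 83.7, Σy = 27.8, Σx² = 1173.69, Σy² = 130.28, Σxy = 386.97
nΣxy − ΣxΣy = 2321.82 − 2326.86 = -5.04
nΣx² − (Σx)² = 7042.14 − 7005.69 = 36.45; nΣy² − (Σy)² = 781.68 − 772.84 = 8.84
r = -5.04 / √(36.45 × 8.84) = -5.04 / 17.9504 ≈ -0.281

-0.281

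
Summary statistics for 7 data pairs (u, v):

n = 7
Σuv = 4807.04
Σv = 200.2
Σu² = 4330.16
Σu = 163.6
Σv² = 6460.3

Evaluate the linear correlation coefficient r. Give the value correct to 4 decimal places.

r = (nΣuv − ΣuΣv) / √[(nΣu² − (Σu)²)(nΣv² − (Σv)²)]
Numerator: 7×4807.04 − 163.6×200.2 = 896.56
Denominator: √[(30311.12 − 26764.96)(45222.1 − 40080.04)] = √[3546.16 × 5142.06] = 4270.1953
r = 896.56 / 4270.1953 ≈ 0.2100

0.2100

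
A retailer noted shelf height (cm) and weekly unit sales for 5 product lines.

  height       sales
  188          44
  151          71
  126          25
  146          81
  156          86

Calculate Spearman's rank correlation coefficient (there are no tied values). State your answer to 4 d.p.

0.3000

Rank height: 5, 3, 1, 2, 4
Rank sales: 2, 3, 1, 4, 5
d = rank(height) − rank(sales): 3, 0, 0, -2, -1; Σd² = 14
ρ = 1 − 6Σd² / [n(n²−1)] = 1 − 6×14 / (5×24) = 1 − 84/120 ≈ 0.3000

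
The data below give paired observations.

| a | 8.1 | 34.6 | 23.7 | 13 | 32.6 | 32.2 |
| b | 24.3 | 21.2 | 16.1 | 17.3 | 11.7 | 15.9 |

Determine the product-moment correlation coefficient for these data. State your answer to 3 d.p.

n = 6, Σa = 144.2, Σb = 106.5, Σa² = 4093.06, Σb² = 1988.13, Σab = 2430.22
nΣab − ΣaΣb = 14581.32 − 15357.3 = -775.98
nΣa² − (Σa)² = 24558.36 − 20793.64 = 3764.72; nΣb² − (Σb)² = 11928.78 − 11342.25 = 586.53
r = -775.98 / √(3764.72 × 586.53) = -775.98 / 1485.9748 ≈ -0.522

-0.522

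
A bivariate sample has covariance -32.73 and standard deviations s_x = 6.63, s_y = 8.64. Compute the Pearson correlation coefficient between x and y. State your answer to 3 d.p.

-0.571

r = Cov(x,y) / (s_x · s_y) = -32.73 / (6.63 × 8.64)
  = -32.73 / 57.2832 ≈ -0.571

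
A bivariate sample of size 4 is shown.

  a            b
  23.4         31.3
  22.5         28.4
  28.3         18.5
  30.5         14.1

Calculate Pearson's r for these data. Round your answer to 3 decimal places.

-0.971

n = 4, Σa = 104.7, Σb = 92.3, Σa² = 2784.95, Σb² = 2327.31, Σab = 2325.02
nΣab − ΣaΣb = 9300.08 − 9663.81 = -363.73
nΣa² − (Σa)² = 11139.8 − 10962.09 = 177.71; nΣb² − (Σb)² = 9309.24 − 8519.29 = 789.95
r = -363.73 / √(177.71 × 789.95) = -363.73 / 374.6759 ≈ -0.971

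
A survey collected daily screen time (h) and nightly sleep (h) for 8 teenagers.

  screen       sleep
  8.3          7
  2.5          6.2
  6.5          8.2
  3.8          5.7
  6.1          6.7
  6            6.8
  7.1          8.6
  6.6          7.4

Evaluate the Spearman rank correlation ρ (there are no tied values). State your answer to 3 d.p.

0.786

Rank screen: 8, 1, 5, 2, 4, 3, 7, 6
Rank sleep: 5, 2, 7, 1, 3, 4, 8, 6
d = rank(screen) − rank(sleep): 3, -1, -2, 1, 1, -1, -1, 0; Σd² = 18
ρ = 1 − 6Σd² / [n(n²−1)] = 1 − 6×18 / (8×63) = 1 − 108/504 ≈ 0.786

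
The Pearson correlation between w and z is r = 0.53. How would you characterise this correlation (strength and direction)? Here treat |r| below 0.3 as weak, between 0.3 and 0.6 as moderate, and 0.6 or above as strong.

r = 0.53 > 0 so the relationship is positive.
|r| = 0.53, which falls in the moderate range.

moderate positive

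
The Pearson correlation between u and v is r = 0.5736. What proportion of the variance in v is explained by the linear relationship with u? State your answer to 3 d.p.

r² = (0.5736)² = 0.329

0.329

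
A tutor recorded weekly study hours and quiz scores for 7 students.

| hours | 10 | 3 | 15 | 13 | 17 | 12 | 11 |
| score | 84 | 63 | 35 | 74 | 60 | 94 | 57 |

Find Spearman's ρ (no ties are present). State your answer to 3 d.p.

Rank hours: 2, 1, 6, 5, 7, 4, 3
Rank score: 6, 4, 1, 5, 3, 7, 2
d = rank(hours) − rank(score): -4, -3, 5, 0, 4, -3, 1; Σd² = 76
ρ = 1 − 6Σd² / [n(n²−1)] = 1 − 6×76 / (7×48) = 1 − 456/336 ≈ -0.357

-0.357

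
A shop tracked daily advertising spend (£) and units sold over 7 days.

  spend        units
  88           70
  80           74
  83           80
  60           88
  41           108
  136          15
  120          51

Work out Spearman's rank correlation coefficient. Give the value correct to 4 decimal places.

-0.9643

Rank spend: 5, 3, 4, 2, 1, 7, 6
Rank units: 3, 4, 5, 6, 7, 1, 2
d = rank(spend) − rank(units): 2, -1, -1, -4, -6, 6, 4; Σd² = 110
ρ = 1 − 6Σd² / [n(n²−1)] = 1 − 6×110 / (7×48) = 1 − 660/336 ≈ -0.9643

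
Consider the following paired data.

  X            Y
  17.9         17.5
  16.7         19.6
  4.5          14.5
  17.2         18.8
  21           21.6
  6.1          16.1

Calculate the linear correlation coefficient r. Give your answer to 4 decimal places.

0.9016

n = 6, ΣX = 83.4, ΣY = 108.1, ΣX² = 1393.6, ΣY² = 1979.87, ΣXY = 1580.99
nΣXY − ΣXΣY = 9485.94 − 9015.54 = 470.4
nΣX² − (ΣX)² = 8361.6 − 6955.56 = 1406.04; nΣY² − (ΣY)² = 11879.22 − 11685.61 = 193.61
r = 470.4 / √(1406.04 × 193.61) = 470.4 / 521.7503 ≈ 0.9016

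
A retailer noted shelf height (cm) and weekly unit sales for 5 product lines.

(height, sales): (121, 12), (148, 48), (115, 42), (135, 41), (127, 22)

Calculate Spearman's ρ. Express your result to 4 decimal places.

Rank height: 2, 5, 1, 4, 3
Rank sales: 1, 5, 4, 3, 2
d = rank(height) − rank(sales): 1, 0, -3, 1, 1; Σd² = 12
ρ = 1 − 6Σd² / [n(n²−1)] = 1 − 6×12 / (5×24) = 1 − 72/120 ≈ 0.4000

0.4000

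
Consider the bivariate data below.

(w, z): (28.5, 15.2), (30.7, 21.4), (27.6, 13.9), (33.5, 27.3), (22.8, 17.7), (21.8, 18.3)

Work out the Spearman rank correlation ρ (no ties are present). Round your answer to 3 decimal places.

Rank w: 4, 5, 3, 6, 2, 1
Rank z: 2, 5, 1, 6, 3, 4
d = rank(w) − rank(z): 2, 0, 2, 0, -1, -3; Σd² = 18
ρ = 1 − 6Σd² / [n(n²−1)] = 1 − 6×18 / (6×35) = 1 − 108/210 ≈ 0.486

0.486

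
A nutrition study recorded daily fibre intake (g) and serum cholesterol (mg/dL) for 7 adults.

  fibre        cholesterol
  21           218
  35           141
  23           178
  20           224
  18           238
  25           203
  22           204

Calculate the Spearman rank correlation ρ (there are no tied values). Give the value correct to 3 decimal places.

-0.964

Rank fibre: 3, 7, 5, 2, 1, 6, 4
Rank cholesterol: 5, 1, 2, 6, 7, 3, 4
d = rank(fibre) − rank(cholesterol): -2, 6, 3, -4, -6, 3, 0; Σd² = 110
ρ = 1 − 6Σd² / [n(n²−1)] = 1 − 6×110 / (7×48) = 1 − 660/336 ≈ -0.964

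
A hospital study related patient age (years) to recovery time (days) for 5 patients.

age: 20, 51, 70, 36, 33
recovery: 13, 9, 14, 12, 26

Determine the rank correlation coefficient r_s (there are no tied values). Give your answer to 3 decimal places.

Rank age: 1, 4, 5, 3, 2
Rank recovery: 3, 1, 4, 2, 5
d = rank(age) − rank(recovery): -2, 3, 1, 1, -3; Σd² = 24
ρ = 1 − 6Σd² / [n(n²−1)] = 1 − 6×24 / (5×24) = 1 − 144/120 ≈ -0.200

-0.200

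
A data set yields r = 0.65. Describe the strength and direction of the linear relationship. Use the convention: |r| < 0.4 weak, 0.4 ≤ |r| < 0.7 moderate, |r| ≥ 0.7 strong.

moderate positive

r = 0.65 > 0 so the relationship is positive.
|r| = 0.65, which falls in the moderate range.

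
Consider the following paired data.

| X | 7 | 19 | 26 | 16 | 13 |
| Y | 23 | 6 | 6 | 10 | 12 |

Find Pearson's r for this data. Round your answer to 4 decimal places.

-0.8955

n = 5, ΣX = 81, ΣY = 57, ΣX² = 1511, ΣY² = 845, ΣXY = 747
nΣXY − ΣXΣY = 3735 − 4617 = -882
nΣX² − (ΣX)² = 7555 − 6561 = 994; nΣY² − (ΣY)² = 4225 − 3249 = 976
r = -882 / √(994 × 976) = -882 / 984.9589 ≈ -0.8955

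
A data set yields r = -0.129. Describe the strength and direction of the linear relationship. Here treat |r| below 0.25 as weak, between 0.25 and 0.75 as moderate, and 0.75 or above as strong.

r = -0.129 < 0 so the relationship is negative.
|r| = 0.129, which falls in the weak range.

weak negative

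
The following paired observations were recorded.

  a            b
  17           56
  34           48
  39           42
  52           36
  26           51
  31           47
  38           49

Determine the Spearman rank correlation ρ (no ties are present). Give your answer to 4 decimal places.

-0.8571

Rank a: 1, 4, 6, 7, 2, 3, 5
Rank b: 7, 4, 2, 1, 6, 3, 5
d = rank(a) − rank(b): -6, 0, 4, 6, -4, 0, 0; Σd² = 104
ρ = 1 − 6Σd² / [n(n²−1)] = 1 − 6×104 / (7×48) = 1 − 624/336 ≈ -0.8571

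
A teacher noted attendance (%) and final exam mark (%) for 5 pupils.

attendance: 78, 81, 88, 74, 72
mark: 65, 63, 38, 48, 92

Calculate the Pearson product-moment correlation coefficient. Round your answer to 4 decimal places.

-0.6936

n = 5, Σx = 393, Σy = 306, Σx² = 31049, Σy² = 20406, Σxy = 23693
nΣxy − ΣxΣy = 118465 − 120258 = -1793
nΣx² − (Σx)² = 155245 − 154449 = 796; nΣy² − (Σy)² = 102030 − 93636 = 8394
r = -1793 / √(796 × 8394) = -1793 / 2584.8837 ≈ -0.6936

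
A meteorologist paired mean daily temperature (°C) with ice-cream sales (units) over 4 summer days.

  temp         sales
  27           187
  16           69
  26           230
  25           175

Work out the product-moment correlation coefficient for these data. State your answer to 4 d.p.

n = 4, Σx = 94, Σy = 661, Σx² = 2286, Σy² = 123255, Σxy = 16508
nΣxy − ΣxΣy = 66032 − 62134 = 3898
nΣx² − (Σx)² = 9144 − 8836 = 308; nΣy² − (Σy)² = 493020 − 436921 = 56099
r = 3898 / √(308 × 56099) = 3898 / 4156.7405 ≈ 0.9378

0.9378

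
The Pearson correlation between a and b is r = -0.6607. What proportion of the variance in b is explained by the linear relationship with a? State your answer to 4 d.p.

r² = (-0.6607)² = 0.4365

0.4365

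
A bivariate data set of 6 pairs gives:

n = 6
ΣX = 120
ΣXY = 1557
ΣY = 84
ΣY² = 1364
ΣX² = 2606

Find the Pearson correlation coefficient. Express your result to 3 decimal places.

-0.625

r = (nΣXY − ΣXΣY) / √[(nΣX² − (ΣX)²)(nΣY² − (ΣY)²)]
Numerator: 6×1557 − 120×84 = -738
Denominator: √[(15636 − 14400)(8184 − 7056)] = √[1236 × 1128] = 1180.7659
r = -738 / 1180.7659 ≈ -0.625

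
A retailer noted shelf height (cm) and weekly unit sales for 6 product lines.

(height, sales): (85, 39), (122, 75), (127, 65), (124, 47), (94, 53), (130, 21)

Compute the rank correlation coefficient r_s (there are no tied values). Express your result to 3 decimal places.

-0.143

Rank height: 1, 3, 5, 4, 2, 6
Rank sales: 2, 6, 5, 3, 4, 1
d = rank(height) − rank(sales): -1, -3, 0, 1, -2, 5; Σd² = 40
ρ = 1 − 6Σd² / [n(n²−1)] = 1 − 6×40 / (6×35) = 1 − 240/210 ≈ -0.143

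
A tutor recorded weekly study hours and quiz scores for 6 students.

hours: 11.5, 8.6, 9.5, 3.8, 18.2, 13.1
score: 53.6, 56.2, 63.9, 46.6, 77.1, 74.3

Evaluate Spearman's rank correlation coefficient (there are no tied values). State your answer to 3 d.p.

0.829

Rank hours: 4, 2, 3, 1, 6, 5
Rank score: 2, 3, 4, 1, 6, 5
d = rank(hours) − rank(score): 2, -1, -1, 0, 0, 0; Σd² = 6
ρ = 1 − 6Σd² / [n(n²−1)] = 1 − 6×6 / (6×35) = 1 − 36/210 ≈ 0.829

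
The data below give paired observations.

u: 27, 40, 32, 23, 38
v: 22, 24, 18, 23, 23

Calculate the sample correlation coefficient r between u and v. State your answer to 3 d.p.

0.193

n = 5, Σu = 160, Σv = 110, Σu² = 5326, Σv² = 2442, Σuv = 3533
nΣuv − ΣuΣv = 17665 − 17600 = 65
nΣu² − (Σu)² = 26630 − 25600 = 1030; nΣv² − (Σv)² = 12210 − 12100 = 110
r = 65 / √(1030 × 110) = 65 / 336.6007 ≈ 0.193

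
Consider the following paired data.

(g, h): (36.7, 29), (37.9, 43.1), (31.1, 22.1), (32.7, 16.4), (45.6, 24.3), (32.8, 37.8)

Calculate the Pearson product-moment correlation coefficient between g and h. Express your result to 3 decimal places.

n = 6, Σg = 216.8, Σh = 172.7, Σg² = 7975, Σh² = 5475.31, Σgh = 6269.3
nΣgh − ΣgΣh = 37615.8 − 37441.36 = 174.44
nΣg² − (Σg)² = 47850 − 47002.24 = 847.76; nΣh² − (Σh)² = 32851.86 − 29825.29 = 3026.57
r = 174.44 / √(847.76 × 3026.57) = 174.44 / 1601.8130 ≈ 0.109

0.109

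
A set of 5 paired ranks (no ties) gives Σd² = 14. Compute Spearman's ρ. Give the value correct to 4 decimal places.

0.3000

ρ = 1 − 6Σd² / [n(n²−1)] = 1 − 6×14 / (5×24)
  = 1 − 84/120 = 1 − 0.70000 ≈ 0.3000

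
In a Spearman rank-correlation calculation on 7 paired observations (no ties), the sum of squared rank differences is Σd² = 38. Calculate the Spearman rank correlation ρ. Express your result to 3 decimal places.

ρ = 1 − 6Σd² / [n(n²−1)] = 1 − 6×38 / (7×48)
  = 1 − 228/336 = 1 − 0.6786 ≈ 0.321

0.321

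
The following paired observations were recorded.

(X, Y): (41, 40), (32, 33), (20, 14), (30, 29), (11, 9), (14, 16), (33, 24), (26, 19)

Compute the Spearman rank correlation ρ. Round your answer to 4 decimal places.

Rank X: 8, 6, 3, 5, 1, 2, 7, 4
Rank Y: 8, 7, 2, 6, 1, 3, 5, 4
d = rank(X) − rank(Y): 0, -1, 1, -1, 0, -1, 2, 0; Σd² = 8
ρ = 1 − 6Σd² / [n(n²−1)] = 1 − 6×8 / (8×63) = 1 − 48/504 ≈ 0.9048

0.9048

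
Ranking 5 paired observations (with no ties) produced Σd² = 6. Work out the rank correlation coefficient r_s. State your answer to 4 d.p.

0.7000

ρ = 1 − 6Σd² / [n(n²−1)] = 1 − 6×6 / (5×24)
  = 1 − 36/120 = 1 − 0.30000 ≈ 0.7000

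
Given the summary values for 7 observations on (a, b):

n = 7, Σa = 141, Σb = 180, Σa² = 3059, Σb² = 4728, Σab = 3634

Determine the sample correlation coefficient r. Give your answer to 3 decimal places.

0.056

r = (nΣab − ΣaΣb) / √[(nΣa² − (Σa)²)(nΣb² − (Σb)²)]
Numerator: 7×3634 − 141×180 = 58
Denominator: √[(21413 − 19881)(33096 − 32400)] = √[1532 × 696] = 1032.6045
r = 58 / 1032.6045 ≈ 0.056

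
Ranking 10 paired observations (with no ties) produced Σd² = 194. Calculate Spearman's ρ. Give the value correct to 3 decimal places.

-0.176

ρ = 1 − 6Σd² / [n(n²−1)] = 1 − 6×194 / (10×99)
  = 1 − 1164/990 = 1 − 1.1758 ≈ -0.176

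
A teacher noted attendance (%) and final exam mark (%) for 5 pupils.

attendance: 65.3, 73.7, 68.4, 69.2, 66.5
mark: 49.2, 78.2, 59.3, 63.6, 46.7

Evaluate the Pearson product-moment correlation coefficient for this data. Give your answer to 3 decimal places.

n = 5, Σx = 343.1, Σy = 297, Σx² = 23585.23, Σy² = 18278.22, Σxy = 20538.89
nΣxy − ΣxΣy = 102694.45 − 101900.7 = 793.75
nΣx² − (Σx)² = 117926.15 − 117717.61 = 208.54; nΣy² − (Σy)² = 91391.1 − 88209 = 3182.1
r = 793.75 / √(208.54 × 3182.1) = 793.75 / 814.6135 ≈ 0.974

0.974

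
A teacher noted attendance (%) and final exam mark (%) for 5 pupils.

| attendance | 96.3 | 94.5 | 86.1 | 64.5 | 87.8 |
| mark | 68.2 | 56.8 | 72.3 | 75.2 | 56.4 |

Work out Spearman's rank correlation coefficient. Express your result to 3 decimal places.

-0.600

Rank attendance: 5, 4, 2, 1, 3
Rank mark: 3, 2, 4, 5, 1
d = rank(attendance) − rank(mark): 2, 2, -2, -4, 2; Σd² = 32
ρ = 1 − 6Σd² / [n(n²−1)] = 1 − 6×32 / (5×24) = 1 − 192/120 ≈ -0.600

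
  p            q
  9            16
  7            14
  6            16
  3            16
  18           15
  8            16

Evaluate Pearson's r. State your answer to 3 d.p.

n = 6, Σp = 51, Σq = 93, Σp² = 563, Σq² = 1445, Σpq = 784
nΣpq − ΣpΣq = 4704 − 4743 = -39
nΣp² − (Σp)² = 3378 − 2601 = 777; nΣq² − (Σq)² = 8670 − 8649 = 21
r = -39 / √(777 × 21) = -39 / 127.7380 ≈ -0.305

-0.305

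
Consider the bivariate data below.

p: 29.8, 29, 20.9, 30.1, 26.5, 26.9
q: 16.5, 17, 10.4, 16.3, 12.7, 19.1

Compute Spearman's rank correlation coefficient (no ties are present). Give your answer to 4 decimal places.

Rank p: 5, 4, 1, 6, 2, 3
Rank q: 4, 5, 1, 3, 2, 6
d = rank(p) − rank(q): 1, -1, 0, 3, 0, -3; Σd² = 20
ρ = 1 − 6Σd² / [n(n²−1)] = 1 − 6×20 / (6×35) = 1 − 120/210 ≈ 0.4286

0.4286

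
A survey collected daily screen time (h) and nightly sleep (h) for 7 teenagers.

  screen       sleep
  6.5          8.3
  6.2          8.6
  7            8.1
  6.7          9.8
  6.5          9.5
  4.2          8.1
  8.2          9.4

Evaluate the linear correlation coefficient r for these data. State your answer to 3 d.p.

n = 7, Σx = 45.3, Σy = 61.8, Σx² = 301.71, Σy² = 548.72, Σxy = 402.48
nΣxy − ΣxΣy = 2817.36 − 2799.54 = 17.82
nΣx² − (Σx)² = 2111.97 − 2052.09 = 59.88; nΣy² − (Σy)² = 3841.04 − 3819.24 = 21.8
r = 17.82 / √(59.88 × 21.8) = 17.82 / 36.1301 ≈ 0.493

0.493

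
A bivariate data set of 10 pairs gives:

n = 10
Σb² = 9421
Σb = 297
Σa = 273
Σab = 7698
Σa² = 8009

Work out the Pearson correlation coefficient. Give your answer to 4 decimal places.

-0.7099

r = (nΣab − ΣaΣb) / √[(nΣa² − (Σa)²)(nΣb² − (Σb)²)]
Numerator: 10×7698 − 273×297 = -4101
Denominator: √[(80090 − 74529)(94210 − 88209)] = √[5561 × 6001] = 5776.8124
r = -4101 / 5776.8124 ≈ -0.7099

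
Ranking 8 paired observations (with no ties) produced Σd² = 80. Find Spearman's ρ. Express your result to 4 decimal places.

ρ = 1 − 6Σd² / [n(n²−1)] = 1 − 6×80 / (8×63)
  = 1 − 480/504 = 1 − 0.95238 ≈ 0.0476

0.0476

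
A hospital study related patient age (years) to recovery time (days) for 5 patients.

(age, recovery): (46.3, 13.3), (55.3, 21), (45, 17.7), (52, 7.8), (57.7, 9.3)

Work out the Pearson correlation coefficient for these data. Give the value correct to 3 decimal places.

n = 5, Σx = 256.3, Σy = 69.1, Σx² = 13260.07, Σy² = 1078.51, Σxy = 3515.8
nΣxy − ΣxΣy = 17579 − 17710.33 = -131.33
nΣx² − (Σx)² = 66300.35 − 65689.69 = 610.66; nΣy² − (Σy)² = 5392.55 − 4774.81 = 617.74
r = -131.33 / √(610.66 × 617.74) = -131.33 / 614.1898 ≈ -0.214

-0.214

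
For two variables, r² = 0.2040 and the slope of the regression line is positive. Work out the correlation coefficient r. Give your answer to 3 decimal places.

|r| = √0.2040 = 0.452
The association is positive, so r = 0.452.

0.452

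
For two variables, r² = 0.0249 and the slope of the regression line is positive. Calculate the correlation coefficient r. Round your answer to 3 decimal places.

0.158

|r| = √0.0249 = 0.158
The association is positive, so r = 0.158.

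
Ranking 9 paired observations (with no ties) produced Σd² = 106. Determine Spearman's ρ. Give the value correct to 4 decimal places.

ρ = 1 − 6Σd² / [n(n²−1)] = 1 − 6×106 / (9×80)
  = 1 − 636/720 = 1 − 0.88333 ≈ 0.1167

0.1167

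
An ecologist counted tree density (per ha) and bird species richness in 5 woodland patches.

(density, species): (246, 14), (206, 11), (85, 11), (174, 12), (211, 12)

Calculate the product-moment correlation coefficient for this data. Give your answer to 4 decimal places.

0.6710

n = 5, Σx = 922, Σy = 60, Σx² = 184974, Σy² = 726, Σxy = 11265
nΣxy − ΣxΣy = 56325 − 55320 = 1005
nΣx² − (Σx)² = 924870 − 850084 = 74786; nΣy² − (Σy)² = 3630 − 3600 = 30
r = 1005 / √(74786 × 30) = 1005 / 1497.8585 ≈ 0.6710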